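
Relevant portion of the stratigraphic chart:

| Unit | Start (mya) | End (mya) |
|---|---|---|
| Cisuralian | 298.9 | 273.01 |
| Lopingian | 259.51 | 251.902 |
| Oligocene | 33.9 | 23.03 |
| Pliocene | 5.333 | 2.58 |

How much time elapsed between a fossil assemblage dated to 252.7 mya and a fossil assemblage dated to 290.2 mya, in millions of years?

37.5 million years

290.2 − 252.7 = 37.5 million years.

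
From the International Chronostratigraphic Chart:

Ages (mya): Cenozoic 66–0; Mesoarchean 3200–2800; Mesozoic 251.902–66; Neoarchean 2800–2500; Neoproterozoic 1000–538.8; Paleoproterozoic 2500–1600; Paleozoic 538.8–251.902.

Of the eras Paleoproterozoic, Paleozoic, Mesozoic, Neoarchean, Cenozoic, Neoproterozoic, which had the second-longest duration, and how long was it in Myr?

Neoproterozoic, 461.2 million years

Durations: Paleoproterozoic 900; Paleozoic 286.898; Mesozoic 185.902; Neoarchean 300; Cenozoic 66; Neoproterozoic 461.2 Myr.
Sorted longest-first: Paleoproterozoic (900), Neoproterozoic (461.2), Neoarchean (300), Paleozoic (286.898), Mesozoic (185.902), Cenozoic (66).
The second longest is Neoproterozoic at 461.2 Myr.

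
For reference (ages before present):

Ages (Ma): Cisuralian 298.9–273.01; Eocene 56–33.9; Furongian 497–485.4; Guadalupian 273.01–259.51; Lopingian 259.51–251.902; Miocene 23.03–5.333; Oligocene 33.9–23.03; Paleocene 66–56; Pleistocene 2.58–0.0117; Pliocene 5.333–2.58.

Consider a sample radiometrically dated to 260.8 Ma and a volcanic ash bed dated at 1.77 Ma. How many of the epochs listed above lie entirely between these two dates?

6

260.8 Ma sits inside the Guadalupian (273.01–259.51) and 1.77 Ma inside the Pleistocene (2.58–0.0117); neither of those is wholly between the two dates.
The listed epochs lying completely between them are Lopingian, Paleocene, Eocene, Oligocene, Miocene, Pliocene — 6 in all.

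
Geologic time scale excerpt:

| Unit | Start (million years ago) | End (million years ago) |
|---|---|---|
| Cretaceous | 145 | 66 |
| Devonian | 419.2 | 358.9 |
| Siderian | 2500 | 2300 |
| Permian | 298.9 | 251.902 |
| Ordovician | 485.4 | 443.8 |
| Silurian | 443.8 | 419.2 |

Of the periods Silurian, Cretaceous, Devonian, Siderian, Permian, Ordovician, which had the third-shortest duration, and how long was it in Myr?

Start − end for each: Silurian 443.8 − 419.2 = 24.6; Cretaceous 145 − 66 = 79; Devonian 419.2 − 358.9 = 60.3; Siderian 2500 − 2300 = 200; Permian 298.9 − 251.902 = 46.998; Ordovician 485.4 − 443.8 = 41.6.
Ranking these from shortest: Silurian < Ordovician < Permian < Devonian < Cretaceous < Siderian.
Position 3 in that ranking is Permian, which lasted 46.998 Myr.

Permian, 46.998 million years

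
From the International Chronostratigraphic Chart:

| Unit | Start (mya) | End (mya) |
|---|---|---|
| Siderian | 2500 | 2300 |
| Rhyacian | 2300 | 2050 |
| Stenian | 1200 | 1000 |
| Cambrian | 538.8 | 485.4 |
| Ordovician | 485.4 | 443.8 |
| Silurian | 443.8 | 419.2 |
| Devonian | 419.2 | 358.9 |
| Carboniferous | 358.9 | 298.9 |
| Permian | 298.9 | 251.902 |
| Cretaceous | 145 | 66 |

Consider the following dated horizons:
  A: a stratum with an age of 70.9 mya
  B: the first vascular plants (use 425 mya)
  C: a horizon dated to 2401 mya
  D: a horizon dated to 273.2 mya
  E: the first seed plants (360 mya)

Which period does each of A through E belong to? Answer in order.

A — Cretaceous; B — Silurian; C — Siderian; D — Permian; E — Devonian

A: 70.9 Ma lies in 145–66 Ma, so Cretaceous.
B: 425 Ma lies in 443.8–419.2 Ma, so Silurian.
C: 2401 Ma lies in 2500–2300 Ma, so Siderian.
D: 273.2 Ma lies in 298.9–251.902 Ma, so Permian.
E: 360 Ma lies in 419.2–358.9 Ma, so Devonian.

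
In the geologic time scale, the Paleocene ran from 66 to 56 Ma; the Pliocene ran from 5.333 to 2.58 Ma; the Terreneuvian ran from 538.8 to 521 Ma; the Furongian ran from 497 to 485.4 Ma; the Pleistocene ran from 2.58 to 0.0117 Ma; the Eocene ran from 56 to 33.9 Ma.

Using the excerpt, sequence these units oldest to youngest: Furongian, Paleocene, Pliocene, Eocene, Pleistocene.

Furongian, then Paleocene, then Eocene, then Pliocene, then Pleistocene

The oldest of these is Furongian (starts 497 Ma) and the youngest is Pleistocene (ends 0.0117 Ma).
In between, by decreasing start age: Paleocene (66), Eocene (56), Pliocene (5.333).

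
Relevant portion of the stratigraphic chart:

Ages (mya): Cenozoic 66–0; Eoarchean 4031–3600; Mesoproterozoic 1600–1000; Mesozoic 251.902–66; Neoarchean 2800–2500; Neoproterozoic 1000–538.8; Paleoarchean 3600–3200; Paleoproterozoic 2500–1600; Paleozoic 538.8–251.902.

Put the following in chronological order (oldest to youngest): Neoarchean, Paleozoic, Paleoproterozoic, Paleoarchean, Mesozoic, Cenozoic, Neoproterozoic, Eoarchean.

Eoarchean, Paleoarchean, Neoarchean, Paleoproterozoic, Neoproterozoic, Paleozoic, Mesozoic, Cenozoic

Read off each span (Ma): Neoarchean 2800–2500; Paleozoic 538.8–251.902; Paleoproterozoic 2500–1600; Paleoarchean 3600–3200; Mesozoic 251.902–66; Cenozoic 66–0; Neoproterozoic 1000–538.8; Eoarchean 4031–3600.
Larger Ma is older, so oldest→youngest is Eoarchean, Paleoarchean, Neoarchean, Paleoproterozoic, Neoproterozoic, Paleozoic, Mesozoic, Cenozoic.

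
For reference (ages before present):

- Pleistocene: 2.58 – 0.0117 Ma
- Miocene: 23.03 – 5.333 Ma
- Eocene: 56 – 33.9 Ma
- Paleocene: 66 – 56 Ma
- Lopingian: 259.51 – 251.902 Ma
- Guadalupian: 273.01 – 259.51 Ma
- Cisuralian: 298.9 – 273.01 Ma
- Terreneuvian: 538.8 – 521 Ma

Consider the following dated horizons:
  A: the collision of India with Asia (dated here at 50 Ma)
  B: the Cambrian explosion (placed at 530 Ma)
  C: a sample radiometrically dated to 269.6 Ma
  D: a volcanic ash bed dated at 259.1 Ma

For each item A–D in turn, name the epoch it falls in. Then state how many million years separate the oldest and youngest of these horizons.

A — Eocene; B — Terreneuvian; C — Guadalupian; D — Lopingian; span 480 million years

Match each age against the start–end ranges in the excerpt: A = 50 Ma → Eocene (56–33.9); B = 530 Ma → Terreneuvian (538.8–521); C = 269.6 Ma → Guadalupian (273.01–259.51); D = 259.1 Ma → Lopingian (259.51–251.902).
The largest age is 530 Ma and the smallest is 50 Ma; their difference is 480 Myr.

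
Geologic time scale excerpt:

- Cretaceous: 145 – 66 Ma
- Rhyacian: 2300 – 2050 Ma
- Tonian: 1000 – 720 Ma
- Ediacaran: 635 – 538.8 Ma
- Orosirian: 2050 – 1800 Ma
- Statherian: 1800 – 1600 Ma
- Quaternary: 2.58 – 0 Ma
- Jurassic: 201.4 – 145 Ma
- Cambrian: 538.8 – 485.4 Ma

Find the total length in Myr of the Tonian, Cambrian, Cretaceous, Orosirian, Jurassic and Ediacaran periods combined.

Each duration: Tonian = 280; Cambrian = 53.4; Cretaceous = 79; Orosirian = 250; Jurassic = 56.4; Ediacaran = 96.2.
Sum: 280 + 53.4 + 79 + 250 + 56.4 + 96.2 = 815 Myr.

815 million years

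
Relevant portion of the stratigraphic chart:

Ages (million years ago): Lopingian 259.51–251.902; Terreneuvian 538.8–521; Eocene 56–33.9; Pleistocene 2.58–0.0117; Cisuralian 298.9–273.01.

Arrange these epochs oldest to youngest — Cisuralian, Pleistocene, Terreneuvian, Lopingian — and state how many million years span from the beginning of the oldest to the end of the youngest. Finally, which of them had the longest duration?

Start ages (Ma): Terreneuvian 538.8, Cisuralian 298.9, Lopingian 259.51, Pleistocene 2.58.
Ordered oldest to youngest: Terreneuvian, Cisuralian, Lopingian, Pleistocene.
Span = 538.8 − 0.0117 = 538.7883 Myr.
Durations: Cisuralian 25.89, Terreneuvian 17.8, Lopingian 7.608, Pleistocene 2.5683 → longest is Cisuralian (25.89 Myr).

Terreneuvian → Cisuralian → Lopingian → Pleistocene; total span 538.7883 Myr; longest is Cisuralian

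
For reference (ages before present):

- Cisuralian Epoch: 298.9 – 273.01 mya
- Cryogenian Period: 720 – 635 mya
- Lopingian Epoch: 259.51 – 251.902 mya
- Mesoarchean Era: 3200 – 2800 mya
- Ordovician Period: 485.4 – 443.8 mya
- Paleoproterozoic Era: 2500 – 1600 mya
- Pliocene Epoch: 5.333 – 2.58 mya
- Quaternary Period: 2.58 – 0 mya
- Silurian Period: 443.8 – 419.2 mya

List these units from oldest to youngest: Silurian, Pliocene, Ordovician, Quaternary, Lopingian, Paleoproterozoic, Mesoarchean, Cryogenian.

The oldest of these is Mesoarchean (starts 3200 Ma) and the youngest is Quaternary (ends 0 Ma).
In between, by decreasing start age: Paleoproterozoic (2500), Cryogenian (720), Ordovician (485.4), Silurian (443.8), Lopingian (259.51), Pliocene (5.333).

Mesoarchean → Paleoproterozoic → Cryogenian → Ordovician → Silurian → Lopingian → Pliocene → Quaternary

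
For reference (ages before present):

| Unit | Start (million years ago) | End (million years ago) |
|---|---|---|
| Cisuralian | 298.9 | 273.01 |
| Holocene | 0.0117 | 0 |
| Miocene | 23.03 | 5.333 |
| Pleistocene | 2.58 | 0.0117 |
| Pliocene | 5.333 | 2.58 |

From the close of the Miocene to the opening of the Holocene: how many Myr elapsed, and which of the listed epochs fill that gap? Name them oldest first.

5.3213 million years; Pliocene, Pleistocene

The Miocene closes at 5.333 Ma and the Holocene opens at 0.0117 Ma, so the interval is 5.333 − 0.0117 = 5.3213 Myr.
An epoch fits inside if it starts at or after 5.333 Ma and ends at or before 0.0117 Ma; oldest first that gives Pliocene, Pleistocene.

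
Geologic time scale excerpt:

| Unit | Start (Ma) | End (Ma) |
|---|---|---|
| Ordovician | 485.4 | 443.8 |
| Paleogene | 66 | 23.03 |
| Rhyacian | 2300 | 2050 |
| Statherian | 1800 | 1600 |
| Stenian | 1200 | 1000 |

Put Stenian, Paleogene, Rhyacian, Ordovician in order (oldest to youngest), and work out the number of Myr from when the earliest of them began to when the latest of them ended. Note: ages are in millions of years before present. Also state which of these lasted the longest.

Start ages (Ma): Rhyacian 2300, Stenian 1200, Ordovician 485.4, Paleogene 66.
Ordered oldest to youngest: Rhyacian, Stenian, Ordovician, Paleogene.
Span = 2300 − 23.03 = 2276.97 Myr.
Durations: Rhyacian 250, Paleogene 42.97, Ordovician 41.6, Stenian 200 → longest is Rhyacian (250 Myr).

Rhyacian → Stenian → Ordovician → Paleogene; total span 2276.97 Myr; longest is Rhyacian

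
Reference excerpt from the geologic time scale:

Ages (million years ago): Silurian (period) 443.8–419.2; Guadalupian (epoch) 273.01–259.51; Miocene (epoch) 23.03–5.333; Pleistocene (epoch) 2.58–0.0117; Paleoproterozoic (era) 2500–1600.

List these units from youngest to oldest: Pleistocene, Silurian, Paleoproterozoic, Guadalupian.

Read off each span (Ma): Pleistocene 2.58–0.0117; Silurian 443.8–419.2; Paleoproterozoic 2500–1600; Guadalupian 273.01–259.51.
Larger Ma is older, so oldest→youngest is Paleoproterozoic, Silurian, Guadalupian, Pleistocene; reverse it for youngest→oldest.

Pleistocene, Guadalupian, Silurian, Paleoproterozoic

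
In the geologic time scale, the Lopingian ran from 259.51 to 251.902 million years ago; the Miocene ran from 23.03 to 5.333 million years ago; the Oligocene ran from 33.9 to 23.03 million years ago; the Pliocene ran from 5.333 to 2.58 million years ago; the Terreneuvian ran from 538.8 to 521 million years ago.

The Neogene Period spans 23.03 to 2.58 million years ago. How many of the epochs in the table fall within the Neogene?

2

Epochs inside 23.03–2.58 Ma: Miocene, Pliocene — 2 in total.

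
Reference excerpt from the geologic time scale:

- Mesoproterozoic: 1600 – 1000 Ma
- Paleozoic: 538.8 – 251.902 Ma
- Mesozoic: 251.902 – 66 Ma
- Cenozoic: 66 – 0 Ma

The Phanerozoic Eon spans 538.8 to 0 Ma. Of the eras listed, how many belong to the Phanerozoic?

3

Eras inside 538.8–0 Ma: Paleozoic, Mesozoic, Cenozoic — 3 in total.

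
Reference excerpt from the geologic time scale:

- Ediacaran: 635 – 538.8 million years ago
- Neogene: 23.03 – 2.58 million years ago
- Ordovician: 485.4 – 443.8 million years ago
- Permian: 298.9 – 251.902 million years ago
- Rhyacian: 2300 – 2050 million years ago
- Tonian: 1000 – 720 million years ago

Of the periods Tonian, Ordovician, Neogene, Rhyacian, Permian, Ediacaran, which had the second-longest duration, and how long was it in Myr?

Start − end for each: Tonian 1000 − 720 = 280; Ordovician 485.4 − 443.8 = 41.6; Neogene 23.03 − 2.58 = 20.45; Rhyacian 2300 − 2050 = 250; Permian 298.9 − 251.902 = 46.998; Ediacaran 635 − 538.8 = 96.2.
Ranking these from longest: Tonian > Rhyacian > Ediacaran > Permian > Ordovician > Neogene.
Position 2 in that ranking is Rhyacian, which lasted 250 Myr.

Rhyacian, 250 million years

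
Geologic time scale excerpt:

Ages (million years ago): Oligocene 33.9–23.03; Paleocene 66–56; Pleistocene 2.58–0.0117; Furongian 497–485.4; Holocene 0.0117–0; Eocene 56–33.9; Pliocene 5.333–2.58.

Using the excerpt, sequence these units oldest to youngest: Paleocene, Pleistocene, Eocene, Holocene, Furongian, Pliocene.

Read off each span (Ma): Paleocene 66–56; Pleistocene 2.58–0.0117; Eocene 56–33.9; Holocene 0.0117–0; Furongian 497–485.4; Pliocene 5.333–2.58.
Larger Ma is older, so oldest→youngest is Furongian, Paleocene, Eocene, Pliocene, Pleistocene, Holocene.

Furongian, then Paleocene, then Eocene, then Pliocene, then Pleistocene, then Holocene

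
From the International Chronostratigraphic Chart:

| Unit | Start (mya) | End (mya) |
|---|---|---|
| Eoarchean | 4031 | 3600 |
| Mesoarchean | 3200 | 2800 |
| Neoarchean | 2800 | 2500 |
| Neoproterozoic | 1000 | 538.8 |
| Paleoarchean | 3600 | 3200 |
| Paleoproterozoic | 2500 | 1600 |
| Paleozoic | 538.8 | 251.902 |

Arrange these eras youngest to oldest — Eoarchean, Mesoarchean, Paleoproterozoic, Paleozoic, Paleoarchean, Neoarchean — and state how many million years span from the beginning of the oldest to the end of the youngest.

From the excerpt: Eoarchean 4031–3600; Mesoarchean 3200–2800; Paleoproterozoic 2500–1600; Paleozoic 538.8–251.902; Paleoarchean 3600–3200; Neoarchean 2800–2500 (Ma).
Larger Ma is earlier, so the oldest is Eoarchean and the youngest is Paleozoic; youngest to oldest: Paleozoic, Paleoproterozoic, Neoarchean, Mesoarchean, Paleoarchean, Eoarchean.
Oldest start 4031 minus youngest end 251.902 gives 3779.098 Myr overall.

Paleozoic, Paleoproterozoic, Neoarchean, Mesoarchean, Paleoarchean, Eoarchean; total span 3779.098 Myr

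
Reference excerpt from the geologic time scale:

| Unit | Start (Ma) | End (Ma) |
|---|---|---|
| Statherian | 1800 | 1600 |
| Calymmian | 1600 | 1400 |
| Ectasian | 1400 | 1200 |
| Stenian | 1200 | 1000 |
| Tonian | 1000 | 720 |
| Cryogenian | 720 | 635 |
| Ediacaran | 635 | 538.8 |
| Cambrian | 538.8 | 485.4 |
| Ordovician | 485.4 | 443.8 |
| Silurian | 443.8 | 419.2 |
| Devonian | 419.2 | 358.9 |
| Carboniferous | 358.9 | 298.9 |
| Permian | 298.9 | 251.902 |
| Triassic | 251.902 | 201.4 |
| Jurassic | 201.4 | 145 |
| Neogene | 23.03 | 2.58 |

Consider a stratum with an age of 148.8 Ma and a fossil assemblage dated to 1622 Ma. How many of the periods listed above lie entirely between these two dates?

13

1622 Ma sits inside the Statherian (1800–1600) and 148.8 Ma inside the Jurassic (201.4–145); neither of those is wholly between the two dates.
The listed periods lying completely between them are Calymmian, Ectasian, Stenian, Tonian, Cryogenian, Ediacaran, Cambrian, Ordovician, Silurian, Devonian, Carboniferous, Permian, Triassic — 13 in all.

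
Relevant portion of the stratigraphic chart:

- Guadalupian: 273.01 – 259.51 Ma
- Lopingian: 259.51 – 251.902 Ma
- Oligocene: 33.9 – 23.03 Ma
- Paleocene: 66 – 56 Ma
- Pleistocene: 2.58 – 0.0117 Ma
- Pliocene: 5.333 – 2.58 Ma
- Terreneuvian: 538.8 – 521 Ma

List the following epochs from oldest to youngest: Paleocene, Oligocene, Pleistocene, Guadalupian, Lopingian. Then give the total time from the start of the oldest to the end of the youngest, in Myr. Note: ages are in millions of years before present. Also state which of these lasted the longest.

Start ages (Ma): Guadalupian 273.01, Lopingian 259.51, Paleocene 66, Oligocene 33.9, Pleistocene 2.58.
Ordered oldest to youngest: Guadalupian, Lopingian, Paleocene, Oligocene, Pleistocene.
Span = 273.01 − 0.0117 = 272.9983 Myr.
Durations: Guadalupian 13.5, Lopingian 7.608, Pleistocene 2.5683, Paleocene 10, Oligocene 10.87 → longest is Guadalupian (13.5 Myr).

Guadalupian → Lopingian → Paleocene → Oligocene → Pleistocene; total span 272.9983 Myr; longest is Guadalupian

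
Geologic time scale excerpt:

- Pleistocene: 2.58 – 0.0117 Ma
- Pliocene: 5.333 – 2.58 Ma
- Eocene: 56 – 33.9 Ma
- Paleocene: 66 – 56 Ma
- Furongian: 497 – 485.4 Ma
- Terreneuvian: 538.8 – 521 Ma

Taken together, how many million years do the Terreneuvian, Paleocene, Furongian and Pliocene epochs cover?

42.153 million years

Each duration: Terreneuvian = 17.8; Paleocene = 10; Furongian = 11.6; Pliocene = 2.753.
Sum: 17.8 + 10 + 11.6 + 2.753 = 42.153 Myr.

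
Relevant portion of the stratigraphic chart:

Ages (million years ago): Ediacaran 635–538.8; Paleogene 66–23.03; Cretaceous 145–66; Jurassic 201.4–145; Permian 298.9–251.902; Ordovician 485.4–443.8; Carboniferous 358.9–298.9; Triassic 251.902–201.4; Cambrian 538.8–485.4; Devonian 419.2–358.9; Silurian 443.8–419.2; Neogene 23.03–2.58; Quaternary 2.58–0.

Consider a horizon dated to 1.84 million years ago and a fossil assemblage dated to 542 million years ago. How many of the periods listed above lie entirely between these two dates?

The older date is 542 Ma and the younger is 1.84 Ma.
Periods with start < 542 and end > 1.84 Ma: Cambrian (538.8–485.4), Ordovician (485.4–443.8), Silurian (443.8–419.2), Devonian (419.2–358.9), Carboniferous (358.9–298.9), Permian (298.9–251.902), Triassic (251.902–201.4), Jurassic (201.4–145), Cretaceous (145–66), Paleogene (66–23.03), Neogene (23.03–2.58).
That is 11 complete periods.

11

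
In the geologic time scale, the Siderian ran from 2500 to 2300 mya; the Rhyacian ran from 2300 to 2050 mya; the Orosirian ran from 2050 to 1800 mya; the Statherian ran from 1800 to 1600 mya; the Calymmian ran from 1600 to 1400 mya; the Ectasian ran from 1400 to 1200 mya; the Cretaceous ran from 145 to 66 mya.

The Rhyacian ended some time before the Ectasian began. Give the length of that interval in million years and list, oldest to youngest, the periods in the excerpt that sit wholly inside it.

650 million years; Orosirian, Statherian, Calymmian

End of Rhyacian = 2050 Ma; start of Ectasian = 1400 Ma.
Gap = 2050 − 1400 = 650 Myr.
Periods wholly inside 2050–1400 Ma: Orosirian (2050–1800), Statherian (1800–1600), Calymmian (1600–1400).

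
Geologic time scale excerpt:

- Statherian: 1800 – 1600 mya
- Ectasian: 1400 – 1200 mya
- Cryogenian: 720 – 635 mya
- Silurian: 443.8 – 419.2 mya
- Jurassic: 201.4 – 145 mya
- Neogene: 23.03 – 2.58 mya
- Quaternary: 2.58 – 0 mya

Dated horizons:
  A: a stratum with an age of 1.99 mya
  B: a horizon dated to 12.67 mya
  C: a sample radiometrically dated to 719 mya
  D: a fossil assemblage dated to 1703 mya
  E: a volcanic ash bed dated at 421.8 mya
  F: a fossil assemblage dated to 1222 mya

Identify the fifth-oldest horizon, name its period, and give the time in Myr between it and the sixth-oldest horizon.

Larger Ma means older, so oldest first: D 1703 > F 1222 > C 719 > E 421.8 > B 12.67 > A 1.99.
Counting 5 along gives B (12.67 Ma); the excerpt puts that inside the Neogene, 23.03–2.58 Ma.
Next in line is A (1.99 Ma), and 12.67 − 1.99 = 10.68 Myr.

B, in the Neogene; 10.68 million years to A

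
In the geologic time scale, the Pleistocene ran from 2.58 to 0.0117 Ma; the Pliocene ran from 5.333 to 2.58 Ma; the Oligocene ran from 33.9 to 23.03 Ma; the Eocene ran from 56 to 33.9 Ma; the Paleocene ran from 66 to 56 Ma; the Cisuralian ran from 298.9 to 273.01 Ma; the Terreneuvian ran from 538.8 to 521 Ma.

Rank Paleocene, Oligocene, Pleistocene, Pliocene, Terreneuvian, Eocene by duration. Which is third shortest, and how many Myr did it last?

Paleocene, 10 million years

Start − end for each: Paleocene 66 − 56 = 10; Oligocene 33.9 − 23.03 = 10.87; Pleistocene 2.58 − 0.0117 = 2.5683; Pliocene 5.333 − 2.58 = 2.753; Terreneuvian 538.8 − 521 = 17.8; Eocene 56 − 33.9 = 22.1.
Ranking these from shortest: Pleistocene < Pliocene < Paleocene < Oligocene < Terreneuvian < Eocene.
Position 3 in that ranking is Paleocene, which lasted 10 Myr.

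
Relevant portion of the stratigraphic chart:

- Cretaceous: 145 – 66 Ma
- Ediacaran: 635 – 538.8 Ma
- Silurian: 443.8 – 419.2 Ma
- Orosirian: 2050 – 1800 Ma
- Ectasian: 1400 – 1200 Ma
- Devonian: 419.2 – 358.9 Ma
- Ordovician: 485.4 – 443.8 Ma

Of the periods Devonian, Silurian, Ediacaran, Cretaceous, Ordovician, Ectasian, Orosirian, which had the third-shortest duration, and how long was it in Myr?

Devonian, 60.3 million years

Start − end for each: Devonian 419.2 − 358.9 = 60.3; Silurian 443.8 − 419.2 = 24.6; Ediacaran 635 − 538.8 = 96.2; Cretaceous 145 − 66 = 79; Ordovician 485.4 − 443.8 = 41.6; Ectasian 1400 − 1200 = 200; Orosirian 2050 − 1800 = 250.
Ranking these from shortest: Silurian < Ordovician < Devonian < Cretaceous < Ediacaran < Ectasian < Orosirian.
Position 3 in that ranking is Devonian, which lasted 60.3 Myr.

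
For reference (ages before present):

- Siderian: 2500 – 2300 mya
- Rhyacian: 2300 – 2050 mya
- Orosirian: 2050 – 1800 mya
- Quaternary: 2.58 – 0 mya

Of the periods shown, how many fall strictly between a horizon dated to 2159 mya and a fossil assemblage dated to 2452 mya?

Checking each listed span, none has both start < 2452 Ma and end > 2159 Ma — every period straddles one of the two dates or lies outside them — so the count is 0.

0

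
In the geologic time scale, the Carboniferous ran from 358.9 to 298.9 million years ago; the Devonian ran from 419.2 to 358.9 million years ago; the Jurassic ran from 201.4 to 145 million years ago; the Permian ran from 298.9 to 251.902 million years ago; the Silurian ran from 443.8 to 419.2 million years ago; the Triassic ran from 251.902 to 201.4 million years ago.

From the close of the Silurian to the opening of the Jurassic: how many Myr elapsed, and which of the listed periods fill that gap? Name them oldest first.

217.8 million years; Devonian, Carboniferous, Permian, Triassic

The Silurian closes at 419.2 Ma and the Jurassic opens at 201.4 Ma, so the interval is 419.2 − 201.4 = 217.8 Myr.
A period fits inside if it starts at or after 419.2 Ma and ends at or before 201.4 Ma; oldest first that gives Devonian, Carboniferous, Permian, Triassic.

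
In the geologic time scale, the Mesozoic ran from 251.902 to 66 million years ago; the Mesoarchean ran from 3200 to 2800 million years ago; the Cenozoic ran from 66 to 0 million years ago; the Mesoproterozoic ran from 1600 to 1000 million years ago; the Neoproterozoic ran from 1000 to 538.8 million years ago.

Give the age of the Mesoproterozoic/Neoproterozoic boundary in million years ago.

The Mesoproterozoic ends and the Neoproterozoic begins at 1000 million years ago.

1000 million years ago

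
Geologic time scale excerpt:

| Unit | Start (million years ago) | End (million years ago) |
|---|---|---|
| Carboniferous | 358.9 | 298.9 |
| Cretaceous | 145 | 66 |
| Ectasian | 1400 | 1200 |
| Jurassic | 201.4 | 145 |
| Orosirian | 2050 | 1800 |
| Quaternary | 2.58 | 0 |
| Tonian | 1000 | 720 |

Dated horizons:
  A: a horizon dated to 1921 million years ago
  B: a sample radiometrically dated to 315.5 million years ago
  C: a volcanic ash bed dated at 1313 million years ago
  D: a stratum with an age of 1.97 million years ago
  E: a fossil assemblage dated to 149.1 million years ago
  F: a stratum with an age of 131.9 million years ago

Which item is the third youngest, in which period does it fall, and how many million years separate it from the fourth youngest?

E, in the Jurassic; 166.4 million years to B

Sorted youngest-first by Ma: D (1.97), F (131.9), E (149.1), B (315.5), C (1313), A (1921).
The third youngest is E at 149.1 Ma, which lies in 201.4–145 Ma: the Jurassic.
The fourth youngest is B at 315.5 Ma; separation = |149.1 − 315.5| = 166.4 Myr.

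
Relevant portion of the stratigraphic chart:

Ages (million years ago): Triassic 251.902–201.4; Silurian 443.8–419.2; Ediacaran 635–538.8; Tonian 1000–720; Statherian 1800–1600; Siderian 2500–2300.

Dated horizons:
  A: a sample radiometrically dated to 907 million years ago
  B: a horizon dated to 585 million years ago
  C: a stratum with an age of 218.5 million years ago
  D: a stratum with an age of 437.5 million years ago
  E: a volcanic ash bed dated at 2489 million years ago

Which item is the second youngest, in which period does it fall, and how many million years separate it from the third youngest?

D, in the Silurian; 147.5 million years to B

Smaller Ma means younger, so youngest first: C 218.5 < D 437.5 < B 585 < A 907 < E 2489.
Counting 2 along gives D (437.5 Ma); the excerpt puts that inside the Silurian, 443.8–419.2 Ma.
Next in line is B (585 Ma), and 585 − 437.5 = 147.5 Myr.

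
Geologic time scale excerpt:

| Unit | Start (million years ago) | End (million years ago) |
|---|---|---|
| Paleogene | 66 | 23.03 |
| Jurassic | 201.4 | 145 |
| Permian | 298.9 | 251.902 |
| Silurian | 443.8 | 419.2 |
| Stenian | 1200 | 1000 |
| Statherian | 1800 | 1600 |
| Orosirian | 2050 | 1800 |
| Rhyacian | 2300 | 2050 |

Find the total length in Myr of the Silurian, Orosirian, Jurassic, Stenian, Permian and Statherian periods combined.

777.998 million years

Each duration: Silurian = 24.6; Orosirian = 250; Jurassic = 56.4; Stenian = 200; Permian = 46.998; Statherian = 200.
Sum: 24.6 + 250 + 56.4 + 200 + 46.998 + 200 = 777.998 Myr.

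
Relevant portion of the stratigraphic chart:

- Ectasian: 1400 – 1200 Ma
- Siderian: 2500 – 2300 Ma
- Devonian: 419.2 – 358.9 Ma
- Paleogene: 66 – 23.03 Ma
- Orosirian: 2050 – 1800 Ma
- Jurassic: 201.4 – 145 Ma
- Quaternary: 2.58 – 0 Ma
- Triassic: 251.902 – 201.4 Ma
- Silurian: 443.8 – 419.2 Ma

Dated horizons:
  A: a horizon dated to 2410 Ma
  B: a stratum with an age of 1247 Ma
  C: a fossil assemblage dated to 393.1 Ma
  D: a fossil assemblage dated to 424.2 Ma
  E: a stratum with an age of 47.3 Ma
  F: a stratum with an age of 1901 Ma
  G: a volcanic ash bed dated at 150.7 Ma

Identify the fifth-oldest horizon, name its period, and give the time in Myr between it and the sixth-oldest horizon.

Larger Ma means older, so oldest first: A 2410 > F 1901 > B 1247 > D 424.2 > C 393.1 > G 150.7 > E 47.3.
Counting 5 along gives C (393.1 Ma); the excerpt puts that inside the Devonian, 419.2–358.9 Ma.
Next in line is G (150.7 Ma), and 393.1 − 150.7 = 242.4 Myr.

C, in the Devonian; 242.4 million years to G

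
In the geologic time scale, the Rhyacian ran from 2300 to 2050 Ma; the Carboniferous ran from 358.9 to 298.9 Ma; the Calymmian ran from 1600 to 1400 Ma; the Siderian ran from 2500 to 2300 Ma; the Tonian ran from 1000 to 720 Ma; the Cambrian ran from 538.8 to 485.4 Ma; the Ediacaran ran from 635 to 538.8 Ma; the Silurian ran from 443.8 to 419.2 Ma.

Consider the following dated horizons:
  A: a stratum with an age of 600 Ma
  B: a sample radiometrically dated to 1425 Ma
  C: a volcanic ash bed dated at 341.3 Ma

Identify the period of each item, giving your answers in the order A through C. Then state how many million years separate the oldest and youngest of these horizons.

A — Ediacaran; B — Calymmian; C — Carboniferous; span 1083.7 million years

A: 600 Ma lies in 635–538.8 Ma, so Ediacaran.
B: 1425 Ma lies in 1600–1400 Ma, so Calymmian.
C: 341.3 Ma lies in 358.9–298.9 Ma, so Carboniferous.
Oldest = 1425 Ma, youngest = 341.3 Ma → span 1083.7 Myr.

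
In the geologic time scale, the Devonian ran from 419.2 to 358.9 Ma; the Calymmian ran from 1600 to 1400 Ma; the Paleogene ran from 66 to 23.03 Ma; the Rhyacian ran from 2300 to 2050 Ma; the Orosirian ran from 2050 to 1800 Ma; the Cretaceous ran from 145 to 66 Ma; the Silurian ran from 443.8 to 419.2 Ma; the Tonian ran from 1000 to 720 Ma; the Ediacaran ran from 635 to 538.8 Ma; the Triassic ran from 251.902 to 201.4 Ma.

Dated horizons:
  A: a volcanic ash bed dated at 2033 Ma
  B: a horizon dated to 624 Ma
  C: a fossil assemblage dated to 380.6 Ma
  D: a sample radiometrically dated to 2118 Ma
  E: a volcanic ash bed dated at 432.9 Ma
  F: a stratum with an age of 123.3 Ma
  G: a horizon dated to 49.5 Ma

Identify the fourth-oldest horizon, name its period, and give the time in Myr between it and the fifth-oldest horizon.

E, in the Silurian; 52.3 million years to C

Larger Ma means older, so oldest first: D 2118 > A 2033 > B 624 > E 432.9 > C 380.6 > F 123.3 > G 49.5.
Counting 4 along gives E (432.9 Ma); the excerpt puts that inside the Silurian, 443.8–419.2 Ma.
Next in line is C (380.6 Ma), and 432.9 − 380.6 = 52.3 Myr.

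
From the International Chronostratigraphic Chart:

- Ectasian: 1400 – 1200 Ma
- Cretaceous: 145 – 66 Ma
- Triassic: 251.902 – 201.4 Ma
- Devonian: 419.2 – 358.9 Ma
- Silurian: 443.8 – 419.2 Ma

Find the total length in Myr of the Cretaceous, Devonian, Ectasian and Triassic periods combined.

389.802 million years

Duration is start − end for each: (145 − 66) + (419.2 − 358.9) + (1400 − 1200) + (251.902 − 201.4).
That is 79 + 60.3 + 200 + 50.502, which totals 389.802 million years.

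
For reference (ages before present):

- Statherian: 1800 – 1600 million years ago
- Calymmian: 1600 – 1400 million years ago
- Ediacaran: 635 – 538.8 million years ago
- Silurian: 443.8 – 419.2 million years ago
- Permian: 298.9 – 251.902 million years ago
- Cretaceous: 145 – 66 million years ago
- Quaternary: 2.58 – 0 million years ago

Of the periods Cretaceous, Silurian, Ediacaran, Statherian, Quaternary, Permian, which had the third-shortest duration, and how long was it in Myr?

Durations: Cretaceous 79; Silurian 24.6; Ediacaran 96.2; Statherian 200; Quaternary 2.58; Permian 46.998 Myr.
Sorted shortest-first: Quaternary (2.58), Silurian (24.6), Permian (46.998), Cretaceous (79), Ediacaran (96.2), Statherian (200).
The third shortest is Permian at 46.998 Myr.

Permian, 46.998 million years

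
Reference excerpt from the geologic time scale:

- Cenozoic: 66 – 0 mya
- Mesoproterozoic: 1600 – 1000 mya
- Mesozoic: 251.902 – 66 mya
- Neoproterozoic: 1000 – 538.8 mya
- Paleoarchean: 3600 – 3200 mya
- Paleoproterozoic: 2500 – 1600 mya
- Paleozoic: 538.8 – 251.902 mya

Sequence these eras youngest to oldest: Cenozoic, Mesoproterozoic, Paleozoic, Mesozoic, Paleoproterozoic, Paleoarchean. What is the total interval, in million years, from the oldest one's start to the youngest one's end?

Cenozoic → Mesozoic → Paleozoic → Mesoproterozoic → Paleoproterozoic → Paleoarchean; total span 3600 Myr

From the excerpt: Cenozoic 66–0; Mesoproterozoic 1600–1000; Paleozoic 538.8–251.902; Mesozoic 251.902–66; Paleoproterozoic 2500–1600; Paleoarchean 3600–3200 (Ma).
Larger Ma is earlier, so the oldest is Paleoarchean and the youngest is Cenozoic; youngest to oldest: Cenozoic, Mesozoic, Paleozoic, Mesoproterozoic, Paleoproterozoic, Paleoarchean.
Oldest start 3600 minus youngest end 0 gives 3600 Myr overall.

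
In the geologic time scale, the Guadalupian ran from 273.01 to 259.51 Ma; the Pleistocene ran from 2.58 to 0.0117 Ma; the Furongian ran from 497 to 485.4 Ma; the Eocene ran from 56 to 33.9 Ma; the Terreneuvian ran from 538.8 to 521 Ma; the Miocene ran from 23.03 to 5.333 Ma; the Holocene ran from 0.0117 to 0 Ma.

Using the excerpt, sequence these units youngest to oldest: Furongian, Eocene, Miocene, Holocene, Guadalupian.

Holocene → Miocene → Eocene → Guadalupian → Furongian

Read off each span (Ma): Furongian 497–485.4; Eocene 56–33.9; Miocene 23.03–5.333; Holocene 0.0117–0; Guadalupian 273.01–259.51.
Larger Ma is older, so oldest→youngest is Furongian, Guadalupian, Eocene, Miocene, Holocene; reverse it for youngest→oldest.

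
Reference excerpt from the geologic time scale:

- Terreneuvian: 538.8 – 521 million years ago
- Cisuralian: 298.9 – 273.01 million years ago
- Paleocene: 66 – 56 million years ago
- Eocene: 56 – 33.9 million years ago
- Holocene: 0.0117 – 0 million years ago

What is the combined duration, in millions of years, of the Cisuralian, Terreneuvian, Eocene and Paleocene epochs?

Duration is start − end for each: (298.9 − 273.01) + (538.8 − 521) + (56 − 33.9) + (66 − 56).
That is 25.89 + 17.8 + 22.1 + 10, which totals 75.79 million years.

75.79 million years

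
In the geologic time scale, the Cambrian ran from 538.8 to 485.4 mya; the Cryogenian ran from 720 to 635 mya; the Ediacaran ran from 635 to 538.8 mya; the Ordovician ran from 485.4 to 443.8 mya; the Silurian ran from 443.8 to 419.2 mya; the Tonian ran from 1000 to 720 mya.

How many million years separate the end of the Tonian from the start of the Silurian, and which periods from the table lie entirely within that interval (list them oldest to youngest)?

The Tonian closes at 720 Ma and the Silurian opens at 443.8 Ma, so the interval is 720 − 443.8 = 276.2 Myr.
A period fits inside if it starts at or after 720 Ma and ends at or before 443.8 Ma; oldest first that gives Cryogenian, Ediacaran, Cambrian, Ordovician.

276.2 million years; Cryogenian, Ediacaran, Cambrian, Ordovician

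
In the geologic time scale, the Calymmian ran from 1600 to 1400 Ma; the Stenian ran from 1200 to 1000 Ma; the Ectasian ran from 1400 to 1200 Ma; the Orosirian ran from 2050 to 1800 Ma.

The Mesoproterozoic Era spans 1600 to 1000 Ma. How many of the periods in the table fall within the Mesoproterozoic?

Periods inside 1600–1000 Ma: Calymmian, Ectasian, Stenian — 3 in total.

3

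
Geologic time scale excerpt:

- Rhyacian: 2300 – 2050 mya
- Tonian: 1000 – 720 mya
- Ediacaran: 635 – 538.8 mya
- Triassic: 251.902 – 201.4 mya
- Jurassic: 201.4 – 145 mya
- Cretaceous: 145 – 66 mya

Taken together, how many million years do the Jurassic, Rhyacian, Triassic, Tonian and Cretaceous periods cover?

Each duration: Jurassic = 56.4; Rhyacian = 250; Triassic = 50.502; Tonian = 280; Cretaceous = 79.
Sum: 56.4 + 250 + 50.502 + 280 + 79 = 715.902 Myr.

715.902 million years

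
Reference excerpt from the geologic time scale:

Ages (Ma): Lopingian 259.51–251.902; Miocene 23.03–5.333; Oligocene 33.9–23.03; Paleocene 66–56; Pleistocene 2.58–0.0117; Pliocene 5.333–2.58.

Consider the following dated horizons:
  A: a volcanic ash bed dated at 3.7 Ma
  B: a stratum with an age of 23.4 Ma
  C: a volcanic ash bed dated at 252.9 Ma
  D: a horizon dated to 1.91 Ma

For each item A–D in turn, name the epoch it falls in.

A — Pliocene; B — Oligocene; C — Lopingian; D — Pleistocene

A: 3.7 Ma lies in 5.333–2.58 Ma, so Pliocene.
B: 23.4 Ma lies in 33.9–23.03 Ma, so Oligocene.
C: 252.9 Ma lies in 259.51–251.902 Ma, so Lopingian.
D: 1.91 Ma lies in 2.58–0.0117 Ma, so Pleistocene.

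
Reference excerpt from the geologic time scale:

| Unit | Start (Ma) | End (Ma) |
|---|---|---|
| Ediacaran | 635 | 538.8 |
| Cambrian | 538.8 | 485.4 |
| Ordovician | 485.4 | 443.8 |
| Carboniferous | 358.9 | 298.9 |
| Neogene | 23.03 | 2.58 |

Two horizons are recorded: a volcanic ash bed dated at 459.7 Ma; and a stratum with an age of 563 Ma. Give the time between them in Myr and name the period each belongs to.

103.3 million years apart; the first in the Ordovician, the second in the Ediacaran

Elapsed time: 563 − 459.7 = 103.3 Myr.
459.7 Ma lies within 485.4–443.8 Ma: Ordovician.
563 Ma lies within 635–538.8 Ma: Ediacaran.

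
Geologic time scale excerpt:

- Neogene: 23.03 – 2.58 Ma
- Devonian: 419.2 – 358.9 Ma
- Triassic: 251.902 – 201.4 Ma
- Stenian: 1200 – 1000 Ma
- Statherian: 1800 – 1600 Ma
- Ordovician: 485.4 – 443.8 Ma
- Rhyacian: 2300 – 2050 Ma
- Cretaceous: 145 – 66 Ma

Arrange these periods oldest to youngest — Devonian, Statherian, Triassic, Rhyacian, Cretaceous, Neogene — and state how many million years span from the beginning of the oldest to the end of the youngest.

Rhyacian, Statherian, Devonian, Triassic, Cretaceous, Neogene; total span 2297.42 Myr

Start ages (Ma): Rhyacian 2300, Statherian 1800, Devonian 419.2, Triassic 251.902, Cretaceous 145, Neogene 23.03.
Ordered oldest to youngest: Rhyacian, Statherian, Devonian, Triassic, Cretaceous, Neogene.
Span = 2300 − 2.58 = 2297.42 Myr.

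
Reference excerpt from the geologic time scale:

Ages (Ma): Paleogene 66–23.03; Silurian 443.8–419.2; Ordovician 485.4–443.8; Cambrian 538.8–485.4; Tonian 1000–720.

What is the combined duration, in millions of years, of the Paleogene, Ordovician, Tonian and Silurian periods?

Duration is start − end for each: (66 − 23.03) + (485.4 − 443.8) + (1000 − 720) + (443.8 − 419.2).
That is 42.97 + 41.6 + 280 + 24.6, which totals 389.17 million years.

389.17 million years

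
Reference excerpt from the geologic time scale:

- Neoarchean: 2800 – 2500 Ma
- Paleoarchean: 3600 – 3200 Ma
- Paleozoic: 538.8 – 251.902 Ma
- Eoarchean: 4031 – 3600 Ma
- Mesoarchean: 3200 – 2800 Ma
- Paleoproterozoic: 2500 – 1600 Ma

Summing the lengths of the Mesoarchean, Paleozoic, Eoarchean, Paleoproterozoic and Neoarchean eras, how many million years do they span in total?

2317.898 million years

Each duration: Mesoarchean = 400; Paleozoic = 286.898; Eoarchean = 431; Paleoproterozoic = 900; Neoarchean = 300.
Sum: 400 + 286.898 + 431 + 900 + 300 = 2317.898 Myr.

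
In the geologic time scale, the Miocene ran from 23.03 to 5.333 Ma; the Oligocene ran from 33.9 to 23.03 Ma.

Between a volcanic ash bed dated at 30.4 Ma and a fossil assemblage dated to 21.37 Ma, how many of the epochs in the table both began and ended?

0

Checking each listed span, none has both start < 30.4 Ma and end > 21.37 Ma — every epoch straddles one of the two dates or lies outside them — so the count is 0.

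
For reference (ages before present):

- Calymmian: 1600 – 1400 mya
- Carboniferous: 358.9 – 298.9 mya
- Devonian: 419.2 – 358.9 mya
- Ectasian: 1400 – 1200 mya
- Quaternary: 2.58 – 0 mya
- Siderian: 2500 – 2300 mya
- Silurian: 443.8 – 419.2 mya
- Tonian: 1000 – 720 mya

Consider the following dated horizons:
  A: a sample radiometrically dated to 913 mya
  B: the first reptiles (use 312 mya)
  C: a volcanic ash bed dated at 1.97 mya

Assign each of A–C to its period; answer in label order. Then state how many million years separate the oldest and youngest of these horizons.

A: 913 Ma lies in 1000–720 Ma, so Tonian.
B: 312 Ma lies in 358.9–298.9 Ma, so Carboniferous.
C: 1.97 Ma lies in 2.58–0 Ma, so Quaternary.
Oldest = 913 Ma, youngest = 1.97 Ma → span 911.03 Myr.

A — Tonian; B — Carboniferous; C — Quaternary; span 911.03 million years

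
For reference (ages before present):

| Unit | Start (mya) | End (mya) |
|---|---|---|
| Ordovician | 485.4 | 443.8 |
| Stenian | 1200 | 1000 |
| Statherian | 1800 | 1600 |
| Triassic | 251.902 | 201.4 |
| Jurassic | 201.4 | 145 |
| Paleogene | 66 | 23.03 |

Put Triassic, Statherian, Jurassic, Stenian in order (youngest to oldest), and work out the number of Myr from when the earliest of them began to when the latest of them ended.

Start ages (Ma): Statherian 1800, Stenian 1200, Triassic 251.902, Jurassic 201.4.
Ordered youngest to oldest: Jurassic, Triassic, Stenian, Statherian.
Span = 1800 − 145 = 1655 Myr.

Jurassic → Triassic → Stenian → Statherian; total span 1655 Myr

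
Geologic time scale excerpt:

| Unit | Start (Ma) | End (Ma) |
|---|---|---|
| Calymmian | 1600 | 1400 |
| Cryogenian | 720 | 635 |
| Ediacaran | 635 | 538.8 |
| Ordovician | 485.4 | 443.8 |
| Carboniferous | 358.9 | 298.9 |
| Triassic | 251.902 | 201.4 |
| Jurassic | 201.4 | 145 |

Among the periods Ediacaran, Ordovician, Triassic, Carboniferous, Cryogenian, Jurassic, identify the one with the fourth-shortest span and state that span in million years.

Carboniferous, 60 million years

Start − end for each: Ediacaran 635 − 538.8 = 96.2; Ordovician 485.4 − 443.8 = 41.6; Triassic 251.902 − 201.4 = 50.502; Carboniferous 358.9 − 298.9 = 60; Cryogenian 720 − 635 = 85; Jurassic 201.4 − 145 = 56.4.
Ranking these from shortest: Ordovician < Triassic < Jurassic < Carboniferous < Cryogenian < Ediacaran.
Position 4 in that ranking is Carboniferous, which lasted 60 Myr.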